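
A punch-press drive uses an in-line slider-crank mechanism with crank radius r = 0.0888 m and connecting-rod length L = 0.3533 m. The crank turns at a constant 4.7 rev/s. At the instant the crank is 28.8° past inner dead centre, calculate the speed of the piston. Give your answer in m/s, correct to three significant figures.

1.54

ω = 2π·4.7 = 29.53 rad/s
For an in-line slider-crank, x = r cosθ + √(L² − r² sin²θ), so v = −rω sinθ·[1 + r cosθ/√(L² − r² sin²θ)].
With r = 0.0888 m, L = 0.3533 m, θ = 28.8°: √(L² − r² sin²θ) = 0.3507 m.
v = −0.0888·29.53·0.48175·[1 + 0.0888·0.87631/0.3507] = -1.5436 m/s.
|v| = 1.5436 m/s.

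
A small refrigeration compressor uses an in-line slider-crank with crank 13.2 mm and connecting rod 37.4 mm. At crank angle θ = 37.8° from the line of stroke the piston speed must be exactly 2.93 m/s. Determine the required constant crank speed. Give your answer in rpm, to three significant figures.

For an in-line slider-crank, |v_piston| = rω|sinθ|·[1 + r cosθ/√(L² − r² sin²θ)].
With r = 0.0132 m, L = 0.0374 m, θ = 37.8°: the bracketed kinematic factor |dx/dθ| = 0.010401 m.
ω = v/|dx/dθ| = 2.93/0.010401 = 281.7 rad/s.
N = 60ω/(2π) = 2690 rpm.

2690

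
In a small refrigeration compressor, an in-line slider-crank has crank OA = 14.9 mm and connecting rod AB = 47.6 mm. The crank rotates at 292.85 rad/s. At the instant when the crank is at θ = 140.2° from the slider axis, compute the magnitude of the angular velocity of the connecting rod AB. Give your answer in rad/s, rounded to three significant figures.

ω = 292.9 rad/s
The rod makes angle φ with the slider axis where L sinφ = r sinθ; differentiating, L cosφ·φ̇ = r ω cosθ.
L cosφ = √(L² − r² sin²θ) = 0.046635 m.
|ω_rod| = r ω |cosθ| / √(L² − r² sin²θ) = 0.0149·292.9·0.76828/0.046635 = 71.886 rad/s.

71.9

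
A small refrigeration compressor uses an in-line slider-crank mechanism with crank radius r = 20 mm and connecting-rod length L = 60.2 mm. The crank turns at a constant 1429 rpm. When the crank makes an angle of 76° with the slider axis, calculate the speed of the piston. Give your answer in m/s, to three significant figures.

3.15

ω = 2π·1429/60 = 149.6 rad/s
For an in-line slider-crank, x = r cosθ + √(L² − r² sin²θ), so v = −rω sinθ·[1 + r cosθ/√(L² − r² sin²θ)].
With r = 0.02 m, L = 0.0602 m, θ = 76°: √(L² − r² sin²θ) = 0.056986 m.
v = −0.02·149.6·0.97030·[1 + 0.02·0.24192/0.056986] = -3.1506 m/s.
|v| = 3.1506 m/s.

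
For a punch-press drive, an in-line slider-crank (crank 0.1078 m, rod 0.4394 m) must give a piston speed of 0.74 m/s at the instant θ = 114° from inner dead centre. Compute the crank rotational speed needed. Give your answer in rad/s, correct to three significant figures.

8.37

For an in-line slider-crank, |v_piston| = rω|sinθ|·[1 + r cosθ/√(L² − r² sin²θ)].
With r = 0.1078 m, L = 0.4394 m, θ = 114°: the bracketed kinematic factor |dx/dθ| = 0.088397 m.
ω = v/|dx/dθ| = 0.74/0.088397 = 8.3714 rad/s.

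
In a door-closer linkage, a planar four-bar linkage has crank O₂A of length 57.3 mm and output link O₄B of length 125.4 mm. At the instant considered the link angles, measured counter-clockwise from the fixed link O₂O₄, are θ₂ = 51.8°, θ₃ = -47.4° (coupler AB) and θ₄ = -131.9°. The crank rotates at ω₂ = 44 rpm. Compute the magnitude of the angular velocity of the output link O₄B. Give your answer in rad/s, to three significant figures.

2.09

ω₂ = 4.608 rad/s (from 44 rpm).
Differentiating the loop-closure r₂e^{iθ₂}+r₃e^{iθ₃}=r₁+r₄e^{iθ₄} gives r₂ω₂e^{iθ₂}+r₃ω₃e^{iθ₃}=r₄ω₄e^{iθ₄}.
Eliminating the other unknown: ω₄ = r₂ω₂ sin(θ₂−θ₃) / [r₄ sin(θ₄−θ₃)].
Numerator sine = +0.98714; denominator sine = -0.99540.
Result = 0.0573·4.608·(+0.98714) / (0.1254·(-0.99540)) = -2.0879 rad/s; magnitude 2.0879 rad/s.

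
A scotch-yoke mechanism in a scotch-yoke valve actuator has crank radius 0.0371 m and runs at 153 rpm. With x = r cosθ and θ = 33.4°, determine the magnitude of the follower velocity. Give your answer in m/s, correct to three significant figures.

ω = 16.02 rad/s (from 153 rpm).
x = r cosθ ⇒ ẋ = −rω sinθ.
|v| = rω|sinθ| = 0.0371·16.02·|sin 33.4°| = 0.32722 m/s.

0.327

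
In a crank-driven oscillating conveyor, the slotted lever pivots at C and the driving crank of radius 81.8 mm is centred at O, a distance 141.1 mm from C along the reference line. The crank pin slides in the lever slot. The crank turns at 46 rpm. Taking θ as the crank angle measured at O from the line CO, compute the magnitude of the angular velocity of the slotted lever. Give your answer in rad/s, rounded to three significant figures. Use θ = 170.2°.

ω = 4.817 rad/s (from 46 rpm).
Crank pin A relative to C: A = (d + r cosθ, r sinθ); lever angle φ = atan2(r sinθ, d + r cosθ).
Differentiating tanφ: φ̇ = rω(d cosθ + r)/(d² + r² + 2dr cosθ).
d² + r² + 2dr cosθ = |CA|² = 0.00385333 m²;  d cosθ + r = -0.057241 m.
|ω_lever| = |0.0818·4.817·-0.057241| / 0.00385333 = 5.8534 rad/s.

5.85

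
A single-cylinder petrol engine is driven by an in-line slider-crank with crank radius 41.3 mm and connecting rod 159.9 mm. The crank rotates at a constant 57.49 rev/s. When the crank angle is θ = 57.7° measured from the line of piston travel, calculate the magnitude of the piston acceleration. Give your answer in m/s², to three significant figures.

2290

ω = 2π·57.5 = 361.2 rad/s
x(θ) = r cosθ + √(L² − r² sin²θ); with ω constant, a = ω²·d²x/dθ².
d²x/dθ² = −r cosθ − r²(cos2θ)/√u − r⁴ sin²2θ/(4u^{3/2}),  u = L² − r² sin²θ = 0.0243493 m².
Substituting r = 0.0413 m, L = 0.1599 m, θ = 57.7°: d²x/dθ² = -0.017536 m.
a = ω²·d²x/dθ² = (361.2)²·(-0.017536) = -2288.1 m/s²;  |a| = 2288.1 m/s².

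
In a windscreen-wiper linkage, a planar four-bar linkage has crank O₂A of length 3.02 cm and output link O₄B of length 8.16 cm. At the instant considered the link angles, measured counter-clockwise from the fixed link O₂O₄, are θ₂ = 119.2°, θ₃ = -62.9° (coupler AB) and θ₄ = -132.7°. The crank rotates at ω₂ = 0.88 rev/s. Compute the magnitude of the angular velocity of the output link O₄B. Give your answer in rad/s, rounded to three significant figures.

ω₂ = 5.529 rad/s (from 0.88 rev/s).
Differentiating the loop-closure r₂e^{iθ₂}+r₃e^{iθ₃}=r₁+r₄e^{iθ₄} gives r₂ω₂e^{iθ₂}+r₃ω₃e^{iθ₃}=r₄ω₄e^{iθ₄}.
Eliminating the other unknown: ω₄ = r₂ω₂ sin(θ₂−θ₃) / [r₄ sin(θ₄−θ₃)].
Numerator sine = -0.03664; denominator sine = -0.93849.
Result = 0.0302·5.529·(-0.03664) / (0.0816·(-0.93849)) = +0.0799 rad/s; magnitude 0.0799 rad/s.

0.0799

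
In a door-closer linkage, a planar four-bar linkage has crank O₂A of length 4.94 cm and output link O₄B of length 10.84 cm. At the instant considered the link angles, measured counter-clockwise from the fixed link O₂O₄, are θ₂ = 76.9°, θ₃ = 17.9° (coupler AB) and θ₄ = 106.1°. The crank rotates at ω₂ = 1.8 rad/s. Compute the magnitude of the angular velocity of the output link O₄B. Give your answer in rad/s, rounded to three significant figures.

ω₂ = 1.8 rad/s
Differentiating the loop-closure r₂e^{iθ₂}+r₃e^{iθ₃}=r₁+r₄e^{iθ₄} gives r₂ω₂e^{iθ₂}+r₃ω₃e^{iθ₃}=r₄ω₄e^{iθ₄}.
Eliminating the other unknown: ω₄ = r₂ω₂ sin(θ₂−θ₃) / [r₄ sin(θ₄−θ₃)].
Numerator sine = +0.85717; denominator sine = +0.99951.
Result = 0.0494·1.8·(+0.85717) / (0.1084·(+0.99951)) = +0.70348 rad/s; magnitude 0.70348 rad/s.

0.703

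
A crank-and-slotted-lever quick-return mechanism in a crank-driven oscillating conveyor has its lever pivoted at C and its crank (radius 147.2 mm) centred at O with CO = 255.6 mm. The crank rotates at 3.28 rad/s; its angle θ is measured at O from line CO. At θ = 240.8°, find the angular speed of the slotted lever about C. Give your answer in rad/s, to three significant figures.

0.216

ω = 3.28 rad/s
Crank pin A relative to C: A = (d + r cosθ, r sinθ); lever angle φ = atan2(r sinθ, d + r cosθ).
Differentiating tanφ: φ̇ = rω(d cosθ + r)/(d² + r² + 2dr cosθ).
d² + r² + 2dr cosθ = |CA|² = 0.0502884 m²;  d cosθ + r = +0.022503 m.
|ω_lever| = |0.1472·3.28·+0.022503| / 0.0502884 = 0.21605 rad/s.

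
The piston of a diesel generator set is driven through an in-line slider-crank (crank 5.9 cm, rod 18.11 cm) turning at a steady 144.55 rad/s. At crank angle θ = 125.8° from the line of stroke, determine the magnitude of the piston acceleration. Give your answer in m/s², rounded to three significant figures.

842

ω = 144.6 rad/s
x(θ) = r cosθ + √(L² − r² sin²θ); with ω constant, a = ω²·d²x/dθ².
d²x/dθ² = −r cosθ − r²(cos2θ)/√u − r⁴ sin²2θ/(4u^{3/2}),  u = L² − r² sin²θ = 0.0305073 m².
Substituting r = 0.059 m, L = 0.1811 m, θ = 125.8°: d²x/dθ² = +0.040291 m.
a = ω²·d²x/dθ² = (144.6)²·(+0.040291) = +841.88 m/s²;  |a| = 841.88 m/s².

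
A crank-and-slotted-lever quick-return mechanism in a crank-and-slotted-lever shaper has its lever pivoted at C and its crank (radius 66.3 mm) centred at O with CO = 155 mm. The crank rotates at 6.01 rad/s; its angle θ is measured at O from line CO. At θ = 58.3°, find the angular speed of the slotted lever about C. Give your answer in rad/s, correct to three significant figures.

1.50

ω = 6.01 rad/s
Crank pin A relative to C: A = (d + r cosθ, r sinθ); lever angle φ = atan2(r sinθ, d + r cosθ).
Differentiating tanφ: φ̇ = rω(d cosθ + r)/(d² + r² + 2dr cosθ).
d² + r² + 2dr cosθ = |CA|² = 0.0392207 m²;  d cosθ + r = +0.14775 m.
|ω_lever| = |0.0663·6.01·+0.14775| / 0.0392207 = 1.501 rad/s.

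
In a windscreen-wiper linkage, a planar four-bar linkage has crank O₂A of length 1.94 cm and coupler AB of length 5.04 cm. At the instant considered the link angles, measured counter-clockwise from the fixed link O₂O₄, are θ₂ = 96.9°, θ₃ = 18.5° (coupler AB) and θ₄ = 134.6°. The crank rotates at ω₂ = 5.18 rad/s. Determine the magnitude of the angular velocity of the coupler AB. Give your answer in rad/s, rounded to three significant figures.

1.36

ω₂ = 5.18 rad/s
Differentiating the loop-closure r₂e^{iθ₂}+r₃e^{iθ₃}=r₁+r₄e^{iθ₄} gives r₂ω₂e^{iθ₂}+r₃ω₃e^{iθ₃}=r₄ω₄e^{iθ₄}.
Eliminating the other unknown: ω₃ = r₂ω₂ sin(θ₄−θ₂) / [r₃ sin(θ₃−θ₄)].
Numerator sine = +0.61153; denominator sine = -0.89803.
Result = 0.0194·5.18·(+0.61153) / (0.0504·(-0.89803)) = -1.3578 rad/s; magnitude 1.3578 rad/s.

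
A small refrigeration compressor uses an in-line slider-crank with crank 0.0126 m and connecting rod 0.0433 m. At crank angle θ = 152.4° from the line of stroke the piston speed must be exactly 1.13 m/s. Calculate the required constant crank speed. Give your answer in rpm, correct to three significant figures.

2500

For an in-line slider-crank, |v_piston| = rω|sinθ|·[1 + r cosθ/√(L² − r² sin²θ)].
With r = 0.0126 m, L = 0.0433 m, θ = 152.4°: the bracketed kinematic factor |dx/dθ| = 0.0043183 m.
ω = v/|dx/dθ| = 1.13/0.0043183 = 261.68 rad/s.
N = 60ω/(2π) = 2498.8 rpm.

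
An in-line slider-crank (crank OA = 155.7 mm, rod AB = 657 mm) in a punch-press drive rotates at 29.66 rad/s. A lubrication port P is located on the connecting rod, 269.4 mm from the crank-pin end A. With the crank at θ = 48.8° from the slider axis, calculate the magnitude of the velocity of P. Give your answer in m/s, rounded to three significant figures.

ω = 29.66 rad/s.  Crank-pin speed |V_A| = rω = 4.6181 m/s, perpendicular to OA.
Rod angle: sinφ = −(r/L) sinθ ⇒ φ = -10.271°; ω_rod = −rω cosθ/√(L²−r²sin²θ) = -4.7053 rad/s.
V_P = V_A + ω_rod × AP, with AP = 0.2694 m along the rod.
Components: V_Px = −rω sinθ − a·ω_rod·sinφ = -3.7007 m/s;  V_Py = rω cosθ + a·ω_rod·cosφ = +1.7946 m/s.
|V_P| = √(V_Px² + V_Py²) = 4.1129 m/s.

4.11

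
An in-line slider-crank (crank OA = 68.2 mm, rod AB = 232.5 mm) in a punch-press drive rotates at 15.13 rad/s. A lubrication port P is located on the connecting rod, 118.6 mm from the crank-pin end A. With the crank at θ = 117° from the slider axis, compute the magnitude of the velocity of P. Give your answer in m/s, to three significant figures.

ω = 15.13 rad/s.  Crank-pin speed |V_A| = rω = 1.0319 m/s, perpendicular to OA.
Rod angle: sinφ = −(r/L) sinθ ⇒ φ = -15.151°; ω_rod = −rω cosθ/√(L²−r²sin²θ) = +2.0874 rad/s.
V_P = V_A + ω_rod × AP, with AP = 0.1186 m along the rod.
Components: V_Px = −rω sinθ − a·ω_rod·sinφ = -0.85469 m/s;  V_Py = rω cosθ + a·ω_rod·cosφ = -0.22949 m/s.
|V_P| = √(V_Px² + V_Py²) = 0.88497 m/s.

0.885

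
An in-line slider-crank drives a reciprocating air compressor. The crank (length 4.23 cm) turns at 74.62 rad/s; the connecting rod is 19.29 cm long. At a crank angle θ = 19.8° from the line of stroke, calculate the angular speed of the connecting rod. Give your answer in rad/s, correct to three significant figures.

15.4

ω = 74.62 rad/s
The rod makes angle φ with the slider axis where L sinφ = r sinθ; differentiating, L cosφ·φ̇ = r ω cosθ.
L cosφ = √(L² − r² sin²θ) = 0.19237 m.
|ω_rod| = r ω |cosθ| / √(L² − r² sin²θ) = 0.0423·74.62·0.94088/0.19237 = 15.438 rad/s.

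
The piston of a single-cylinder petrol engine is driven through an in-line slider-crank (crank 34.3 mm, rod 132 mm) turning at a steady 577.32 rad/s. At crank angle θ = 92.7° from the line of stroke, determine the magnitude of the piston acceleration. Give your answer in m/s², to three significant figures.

ω = 577.3 rad/s
x(θ) = r cosθ + √(L² − r² sin²θ); with ω constant, a = ω²·d²x/dθ².
d²x/dθ² = −r cosθ − r²(cos2θ)/√u − r⁴ sin²2θ/(4u^{3/2}),  u = L² − r² sin²θ = 0.0162501 m².
Substituting r = 0.0343 m, L = 0.132 m, θ = 92.7°: d²x/dθ² = +0.010802 m.
a = ω²·d²x/dθ² = (577.3)²·(+0.010802) = +3600.4 m/s²;  |a| = 3600.4 m/s².

3600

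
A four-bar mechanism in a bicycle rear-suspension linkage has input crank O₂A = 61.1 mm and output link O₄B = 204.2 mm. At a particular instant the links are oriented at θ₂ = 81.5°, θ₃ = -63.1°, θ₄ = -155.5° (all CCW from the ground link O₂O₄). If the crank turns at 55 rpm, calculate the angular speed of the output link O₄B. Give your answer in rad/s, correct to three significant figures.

ω₂ = 5.76 rad/s (from 55 rpm).
Differentiating the loop-closure r₂e^{iθ₂}+r₃e^{iθ₃}=r₁+r₄e^{iθ₄} gives r₂ω₂e^{iθ₂}+r₃ω₃e^{iθ₃}=r₄ω₄e^{iθ₄}.
Eliminating the other unknown: ω₄ = r₂ω₂ sin(θ₂−θ₃) / [r₄ sin(θ₄−θ₃)].
Numerator sine = +0.57928; denominator sine = -0.99912.
Result = 0.0611·5.76·(+0.57928) / (0.2042·(-0.99912)) = -0.99919 rad/s; magnitude 0.99919 rad/s.

0.999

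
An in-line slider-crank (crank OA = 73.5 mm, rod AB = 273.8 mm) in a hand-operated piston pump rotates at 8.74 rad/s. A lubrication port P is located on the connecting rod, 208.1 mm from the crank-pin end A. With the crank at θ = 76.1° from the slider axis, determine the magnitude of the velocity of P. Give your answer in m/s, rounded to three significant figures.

ω = 8.74 rad/s.  Crank-pin speed |V_A| = rω = 0.64239 m/s, perpendicular to OA.
Rod angle: sinφ = −(r/L) sinθ ⇒ φ = -15.105°; ω_rod = −rω cosθ/√(L²−r²sin²θ) = -0.58379 rad/s.
V_P = V_A + ω_rod × AP, with AP = 0.2081 m along the rod.
Components: V_Px = −rω sinθ − a·ω_rod·sinφ = -0.65524 m/s;  V_Py = rω cosθ + a·ω_rod·cosφ = +0.03703 m/s.
|V_P| = √(V_Px² + V_Py²) = 0.65628 m/s.

0.656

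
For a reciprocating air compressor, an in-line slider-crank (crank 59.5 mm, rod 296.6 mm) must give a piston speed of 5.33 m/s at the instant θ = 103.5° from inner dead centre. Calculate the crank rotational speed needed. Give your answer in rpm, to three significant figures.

924

For an in-line slider-crank, |v_piston| = rω|sinθ|·[1 + r cosθ/√(L² − r² sin²θ)].
With r = 0.0595 m, L = 0.2966 m, θ = 103.5°: the bracketed kinematic factor |dx/dθ| = 0.055094 m.
ω = v/|dx/dθ| = 5.33/0.055094 = 96.745 rad/s.
N = 60ω/(2π) = 923.84 rpm.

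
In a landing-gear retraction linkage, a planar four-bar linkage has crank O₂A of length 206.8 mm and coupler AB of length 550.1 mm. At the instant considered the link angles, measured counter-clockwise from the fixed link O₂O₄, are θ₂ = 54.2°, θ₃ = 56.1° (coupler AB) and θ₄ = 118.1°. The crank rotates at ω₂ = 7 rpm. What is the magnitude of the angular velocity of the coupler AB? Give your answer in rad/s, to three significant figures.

0.280

ω₂ = 0.733 rad/s (from 7 rpm).
Differentiating the loop-closure r₂e^{iθ₂}+r₃e^{iθ₃}=r₁+r₄e^{iθ₄} gives r₂ω₂e^{iθ₂}+r₃ω₃e^{iθ₃}=r₄ω₄e^{iθ₄}.
Eliminating the other unknown: ω₃ = r₂ω₂ sin(θ₄−θ₂) / [r₃ sin(θ₃−θ₄)].
Numerator sine = +0.89803; denominator sine = -0.88295.
Result = 0.2068·0.733·(+0.89803) / (0.5501·(-0.88295)) = -0.28028 rad/s; magnitude 0.28028 rad/s.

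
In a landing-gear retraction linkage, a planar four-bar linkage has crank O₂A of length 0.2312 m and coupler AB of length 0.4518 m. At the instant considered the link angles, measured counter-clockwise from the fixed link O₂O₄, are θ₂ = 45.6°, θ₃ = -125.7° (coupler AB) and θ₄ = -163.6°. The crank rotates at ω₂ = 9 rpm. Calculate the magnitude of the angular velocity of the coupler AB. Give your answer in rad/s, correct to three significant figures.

0.383

ω₂ = 0.9425 rad/s (from 9 rpm).
Differentiating the loop-closure r₂e^{iθ₂}+r₃e^{iθ₃}=r₁+r₄e^{iθ₄} gives r₂ω₂e^{iθ₂}+r₃ω₃e^{iθ₃}=r₄ω₄e^{iθ₄}.
Eliminating the other unknown: ω₃ = r₂ω₂ sin(θ₄−θ₂) / [r₃ sin(θ₃−θ₄)].
Numerator sine = +0.48786; denominator sine = +0.61429.
Result = 0.2312·0.9425·(+0.48786) / (0.4518·(+0.61429)) = +0.38303 rad/s; magnitude 0.38303 rad/s.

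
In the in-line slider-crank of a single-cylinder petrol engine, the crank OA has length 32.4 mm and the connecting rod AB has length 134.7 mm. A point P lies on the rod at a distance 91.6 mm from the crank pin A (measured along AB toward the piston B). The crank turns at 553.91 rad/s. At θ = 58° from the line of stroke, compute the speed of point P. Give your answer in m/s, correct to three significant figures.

ω = 553.9 rad/s.  Crank-pin speed |V_A| = rω = 17.947 m/s, perpendicular to OA.
Rod angle: sinφ = −(r/L) sinθ ⇒ φ = -11.770°; ω_rod = −rω cosθ/√(L²−r²sin²θ) = -72.12 rad/s.
V_P = V_A + ω_rod × AP, with AP = 0.0916 m along the rod.
Components: V_Px = −rω sinθ − a·ω_rod·sinφ = -16.567 m/s;  V_Py = rω cosθ + a·ω_rod·cosφ = +3.043 m/s.
|V_P| = √(V_Px² + V_Py²) = 16.844 m/s.

16.8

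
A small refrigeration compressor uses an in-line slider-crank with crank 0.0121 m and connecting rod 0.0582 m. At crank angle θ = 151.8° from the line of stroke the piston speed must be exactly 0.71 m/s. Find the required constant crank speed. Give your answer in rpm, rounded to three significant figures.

For an in-line slider-crank, |v_piston| = rω|sinθ|·[1 + r cosθ/√(L² − r² sin²θ)].
With r = 0.0121 m, L = 0.0582 m, θ = 151.8°: the bracketed kinematic factor |dx/dθ| = 0.0046651 m.
ω = v/|dx/dθ| = 0.71/0.0046651 = 152.19 rad/s.
N = 60ω/(2π) = 1453.3 rpm.

1450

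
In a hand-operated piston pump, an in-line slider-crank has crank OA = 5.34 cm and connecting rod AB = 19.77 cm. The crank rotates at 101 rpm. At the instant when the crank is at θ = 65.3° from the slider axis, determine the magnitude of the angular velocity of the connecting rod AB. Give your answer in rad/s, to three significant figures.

1.23

ω = 10.58 rad/s (converted from 101 rpm).
The rod makes angle φ with the slider axis where L sinφ = r sinθ; differentiating, L cosφ·φ̇ = r ω cosθ.
L cosφ = √(L² − r² sin²θ) = 0.19166 m.
|ω_rod| = r ω |cosθ| / √(L² − r² sin²θ) = 0.0534·10.58·0.41787/0.19166 = 1.2314 rad/s.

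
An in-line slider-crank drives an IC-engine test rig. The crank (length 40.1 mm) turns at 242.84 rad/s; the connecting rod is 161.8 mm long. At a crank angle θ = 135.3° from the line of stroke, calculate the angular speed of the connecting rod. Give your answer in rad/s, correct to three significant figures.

43.4

ω = 242.8 rad/s
The rod makes angle φ with the slider axis where L sinφ = r sinθ; differentiating, L cosφ·φ̇ = r ω cosθ.
L cosφ = √(L² − r² sin²θ) = 0.15932 m.
|ω_rod| = r ω |cosθ| / √(L² − r² sin²θ) = 0.0401·242.8·0.71080/0.15932 = 43.444 rad/s.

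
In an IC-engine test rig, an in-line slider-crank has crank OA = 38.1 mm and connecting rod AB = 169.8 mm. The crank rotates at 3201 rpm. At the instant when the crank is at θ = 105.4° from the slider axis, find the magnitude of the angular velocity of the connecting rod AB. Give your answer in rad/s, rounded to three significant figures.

ω = 335.2 rad/s (converted from 3201 rpm).
The rod makes angle φ with the slider axis where L sinφ = r sinθ; differentiating, L cosφ·φ̇ = r ω cosθ.
L cosφ = √(L² − r² sin²θ) = 0.16578 m.
|ω_rod| = r ω |cosθ| / √(L² − r² sin²θ) = 0.0381·335.2·0.26556/0.16578 = 20.458 rad/s.

20.5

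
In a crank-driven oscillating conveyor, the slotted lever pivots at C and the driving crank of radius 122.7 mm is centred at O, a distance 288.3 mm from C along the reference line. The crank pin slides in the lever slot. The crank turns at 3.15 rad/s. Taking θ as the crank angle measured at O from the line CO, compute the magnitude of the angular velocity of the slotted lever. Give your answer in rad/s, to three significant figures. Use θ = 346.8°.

0.933

ω = 3.15 rad/s
Crank pin A relative to C: A = (d + r cosθ, r sinθ); lever angle φ = atan2(r sinθ, d + r cosθ).
Differentiating tanφ: φ̇ = rω(d cosθ + r)/(d² + r² + 2dr cosθ).
d² + r² + 2dr cosθ = |CA|² = 0.167052 m²;  d cosθ + r = +0.40338 m.
|ω_lever| = |0.1227·3.15·+0.40338| / 0.167052 = 0.9333 rad/s.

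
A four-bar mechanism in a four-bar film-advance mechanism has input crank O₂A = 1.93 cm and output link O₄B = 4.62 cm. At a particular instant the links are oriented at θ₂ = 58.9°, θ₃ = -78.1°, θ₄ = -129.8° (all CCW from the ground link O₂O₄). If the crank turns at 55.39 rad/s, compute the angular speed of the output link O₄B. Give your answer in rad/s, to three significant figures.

20.1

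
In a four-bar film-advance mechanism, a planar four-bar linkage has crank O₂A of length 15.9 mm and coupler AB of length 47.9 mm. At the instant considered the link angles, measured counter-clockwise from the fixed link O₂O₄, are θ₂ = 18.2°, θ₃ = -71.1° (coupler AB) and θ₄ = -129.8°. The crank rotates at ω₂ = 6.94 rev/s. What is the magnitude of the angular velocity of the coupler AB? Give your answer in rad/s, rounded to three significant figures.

ω₂ = 43.61 rad/s (from 6.94 rev/s).
Differentiating the loop-closure r₂e^{iθ₂}+r₃e^{iθ₃}=r₁+r₄e^{iθ₄} gives r₂ω₂e^{iθ₂}+r₃ω₃e^{iθ₃}=r₄ω₄e^{iθ₄}.
Eliminating the other unknown: ω₃ = r₂ω₂ sin(θ₄−θ₂) / [r₃ sin(θ₃−θ₄)].
Numerator sine = -0.52992; denominator sine = +0.85446.
Result = 0.0159·43.61·(-0.52992) / (0.0479·(+0.85446)) = -8.9768 rad/s; magnitude 8.9768 rad/s.

8.98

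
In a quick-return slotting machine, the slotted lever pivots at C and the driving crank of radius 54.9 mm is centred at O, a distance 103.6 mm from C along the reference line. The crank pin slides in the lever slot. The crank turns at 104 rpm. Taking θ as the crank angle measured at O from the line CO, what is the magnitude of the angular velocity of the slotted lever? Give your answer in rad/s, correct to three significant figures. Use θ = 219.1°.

ω = 10.89 rad/s (from 104 rpm).
Crank pin A relative to C: A = (d + r cosθ, r sinθ); lever angle φ = atan2(r sinθ, d + r cosθ).
Differentiating tanφ: φ̇ = rω(d cosθ + r)/(d² + r² + 2dr cosθ).
d² + r² + 2dr cosθ = |CA|² = 0.00491922 m²;  d cosθ + r = -0.025498 m.
|ω_lever| = |0.0549·10.89·-0.025498| / 0.00491922 = 3.0992 rad/s.

3.10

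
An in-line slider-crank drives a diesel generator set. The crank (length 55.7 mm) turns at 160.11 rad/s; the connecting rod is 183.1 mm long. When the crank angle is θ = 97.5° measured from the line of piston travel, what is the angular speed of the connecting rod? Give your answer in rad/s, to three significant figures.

6.67

ω = 160.1 rad/s
The rod makes angle φ with the slider axis where L sinφ = r sinθ; differentiating, L cosφ·φ̇ = r ω cosθ.
L cosφ = √(L² − r² sin²θ) = 0.17457 m.
|ω_rod| = r ω |cosθ| / √(L² − r² sin²θ) = 0.0557·160.1·0.13053/0.17457 = 6.668 rad/s.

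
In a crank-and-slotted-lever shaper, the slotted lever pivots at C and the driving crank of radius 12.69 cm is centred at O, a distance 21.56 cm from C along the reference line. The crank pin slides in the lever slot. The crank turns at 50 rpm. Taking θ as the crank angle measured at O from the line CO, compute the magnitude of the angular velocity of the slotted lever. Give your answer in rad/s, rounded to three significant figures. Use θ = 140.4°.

ω = 5.236 rad/s (from 50 rpm).
Crank pin A relative to C: A = (d + r cosθ, r sinθ); lever angle φ = atan2(r sinθ, d + r cosθ).
Differentiating tanφ: φ̇ = rω(d cosθ + r)/(d² + r² + 2dr cosθ).
d² + r² + 2dr cosθ = |CA|² = 0.020425 m²;  d cosθ + r = -0.039223 m.
|ω_lever| = |0.1269·5.236·-0.039223| / 0.020425 = 1.276 rad/s.

1.28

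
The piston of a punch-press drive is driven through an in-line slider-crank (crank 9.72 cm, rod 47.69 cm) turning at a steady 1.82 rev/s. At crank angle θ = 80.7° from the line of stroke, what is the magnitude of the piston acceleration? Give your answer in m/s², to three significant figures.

0.450

ω = 2π·1.82 = 11.44 rad/s
x(θ) = r cosθ + √(L² − r² sin²θ); with ω constant, a = ω²·d²x/dθ².
d²x/dθ² = −r cosθ − r²(cos2θ)/√u − r⁴ sin²2θ/(4u^{3/2}),  u = L² − r² sin²θ = 0.218233 m².
Substituting r = 0.0972 m, L = 0.4769 m, θ = 80.7°: d²x/dθ² = +0.0034378 m.
a = ω²·d²x/dθ² = (11.44)²·(+0.0034378) = +0.44955 m/s²;  |a| = 0.44955 m/s².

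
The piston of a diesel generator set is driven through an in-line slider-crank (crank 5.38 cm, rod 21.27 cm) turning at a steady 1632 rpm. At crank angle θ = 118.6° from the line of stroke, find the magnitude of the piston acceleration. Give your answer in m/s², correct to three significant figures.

968

ω = 2π·1632/60 = 170.9 rad/s
x(θ) = r cosθ + √(L² − r² sin²θ); with ω constant, a = ω²·d²x/dθ².
d²x/dθ² = −r cosθ − r²(cos2θ)/√u − r⁴ sin²2θ/(4u^{3/2}),  u = L² − r² sin²θ = 0.0430101 m².
Substituting r = 0.0538 m, L = 0.2127 m, θ = 118.6°: d²x/dθ² = +0.033148 m.
a = ω²·d²x/dθ² = (170.9)²·(+0.033148) = +968.18 m/s²;  |a| = 968.18 m/s².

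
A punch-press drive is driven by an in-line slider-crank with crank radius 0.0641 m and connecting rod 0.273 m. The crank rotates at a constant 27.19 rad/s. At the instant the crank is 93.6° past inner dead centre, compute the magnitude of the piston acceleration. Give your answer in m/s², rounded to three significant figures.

14.3

ω = 27.19 rad/s
x(θ) = r cosθ + √(L² − r² sin²θ); with ω constant, a = ω²·d²x/dθ².
d²x/dθ² = −r cosθ − r²(cos2θ)/√u − r⁴ sin²2θ/(4u^{3/2}),  u = L² − r² sin²θ = 0.0704364 m².
Substituting r = 0.0641 m, L = 0.273 m, θ = 93.6°: d²x/dθ² = +0.019381 m.
a = ω²·d²x/dθ² = (27.19)²·(+0.019381) = +14.328 m/s²;  |a| = 14.328 m/s².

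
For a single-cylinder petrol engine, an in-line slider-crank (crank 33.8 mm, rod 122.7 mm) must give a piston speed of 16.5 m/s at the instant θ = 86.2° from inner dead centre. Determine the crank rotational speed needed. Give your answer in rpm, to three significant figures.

For an in-line slider-crank, |v_piston| = rω|sinθ|·[1 + r cosθ/√(L² − r² sin²θ)].
With r = 0.0338 m, L = 0.1227 m, θ = 86.2°: the bracketed kinematic factor |dx/dθ| = 0.034366 m.
ω = v/|dx/dθ| = 16.5/0.034366 = 480.12 rad/s.
N = 60ω/(2π) = 4584.9 rpm.

4580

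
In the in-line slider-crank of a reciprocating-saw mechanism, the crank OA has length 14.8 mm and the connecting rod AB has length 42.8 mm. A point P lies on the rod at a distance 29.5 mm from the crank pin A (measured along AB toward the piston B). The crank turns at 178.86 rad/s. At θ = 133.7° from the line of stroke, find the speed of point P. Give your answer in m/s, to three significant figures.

1.69

ω = 178.9 rad/s.  Crank-pin speed |V_A| = rω = 2.6471 m/s, perpendicular to OA.
Rod angle: sinφ = −(r/L) sinθ ⇒ φ = -14.477°; ω_rod = −rω cosθ/√(L²−r²sin²θ) = +44.132 rad/s.
V_P = V_A + ω_rod × AP, with AP = 0.0295 m along the rod.
Components: V_Px = −rω sinθ − a·ω_rod·sinφ = -1.5883 m/s;  V_Py = rω cosθ + a·ω_rod·cosφ = -0.56831 m/s.
|V_P| = √(V_Px² + V_Py²) = 1.6869 m/s.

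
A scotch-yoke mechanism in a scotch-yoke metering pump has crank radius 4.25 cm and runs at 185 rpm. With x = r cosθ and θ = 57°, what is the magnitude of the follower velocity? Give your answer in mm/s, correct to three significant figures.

ω = 19.37 rad/s (from 185 rpm).
x = r cosθ ⇒ ẋ = −rω sinθ.
|v| = rω|sinθ| = 0.0425·19.37·|sin 57°| = 0.69053 m/s = 690.53 mm/s.

691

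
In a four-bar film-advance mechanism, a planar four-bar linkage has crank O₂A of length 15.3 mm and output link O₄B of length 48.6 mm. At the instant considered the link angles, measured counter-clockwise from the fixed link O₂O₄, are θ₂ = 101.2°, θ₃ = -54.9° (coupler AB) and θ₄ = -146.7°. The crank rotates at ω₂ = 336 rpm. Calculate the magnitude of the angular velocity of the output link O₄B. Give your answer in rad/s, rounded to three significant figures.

ω₂ = 35.19 rad/s (from 336 rpm).
Differentiating the loop-closure r₂e^{iθ₂}+r₃e^{iθ₃}=r₁+r₄e^{iθ₄} gives r₂ω₂e^{iθ₂}+r₃ω₃e^{iθ₃}=r₄ω₄e^{iθ₄}.
Eliminating the other unknown: ω₄ = r₂ω₂ sin(θ₂−θ₃) / [r₄ sin(θ₄−θ₃)].
Numerator sine = +0.40514; denominator sine = -0.99951.
Result = 0.0153·35.19·(+0.40514) / (0.0486·(-0.99951)) = -4.49 rad/s; magnitude 4.49 rad/s.

4.49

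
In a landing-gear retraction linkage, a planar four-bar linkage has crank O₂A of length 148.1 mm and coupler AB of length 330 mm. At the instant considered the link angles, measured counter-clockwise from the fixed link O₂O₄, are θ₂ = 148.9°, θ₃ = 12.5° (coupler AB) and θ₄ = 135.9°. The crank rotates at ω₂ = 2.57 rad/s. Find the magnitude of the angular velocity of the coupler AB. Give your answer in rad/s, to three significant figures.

0.311

ω₂ = 2.57 rad/s
Differentiating the loop-closure r₂e^{iθ₂}+r₃e^{iθ₃}=r₁+r₄e^{iθ₄} gives r₂ω₂e^{iθ₂}+r₃ω₃e^{iθ₃}=r₄ω₄e^{iθ₄}.
Eliminating the other unknown: ω₃ = r₂ω₂ sin(θ₄−θ₂) / [r₃ sin(θ₃−θ₄)].
Numerator sine = -0.22495; denominator sine = -0.83485.
Result = 0.1481·2.57·(-0.22495) / (0.33·(-0.83485)) = +0.31078 rad/s; magnitude 0.31078 rad/s.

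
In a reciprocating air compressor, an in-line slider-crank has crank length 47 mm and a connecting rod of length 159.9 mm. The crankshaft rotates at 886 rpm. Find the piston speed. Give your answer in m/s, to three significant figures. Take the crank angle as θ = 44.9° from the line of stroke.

3.73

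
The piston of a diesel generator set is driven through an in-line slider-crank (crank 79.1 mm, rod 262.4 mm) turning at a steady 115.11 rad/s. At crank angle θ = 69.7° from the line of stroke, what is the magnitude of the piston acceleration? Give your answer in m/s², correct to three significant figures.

117

ω = 115.1 rad/s
x(θ) = r cosθ + √(L² − r² sin²θ); with ω constant, a = ω²·d²x/dθ².
d²x/dθ² = −r cosθ − r²(cos2θ)/√u − r⁴ sin²2θ/(4u^{3/2}),  u = L² − r² sin²θ = 0.06335 m².
Substituting r = 0.0791 m, L = 0.2624 m, θ = 69.7°: d²x/dθ² = -0.008828 m.
a = ω²·d²x/dθ² = (115.1)²·(-0.008828) = -116.97 m/s²;  |a| = 116.97 m/s².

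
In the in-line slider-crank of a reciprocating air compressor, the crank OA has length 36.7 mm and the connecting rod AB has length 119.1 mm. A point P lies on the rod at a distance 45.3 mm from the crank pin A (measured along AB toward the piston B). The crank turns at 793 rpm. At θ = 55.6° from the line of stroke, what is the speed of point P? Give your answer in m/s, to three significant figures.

2.89

ω = 83.04 rad/s.  Crank-pin speed |V_A| = rω = 3.0477 m/s, perpendicular to OA.
Rod angle: sinφ = −(r/L) sinθ ⇒ φ = -14.729°; ω_rod = −rω cosθ/√(L²−r²sin²θ) = -14.948 rad/s.
V_P = V_A + ω_rod × AP, with AP = 0.0453 m along the rod.
Components: V_Px = −rω sinθ − a·ω_rod·sinφ = -2.6868 m/s;  V_Py = rω cosθ + a·ω_rod·cosφ = +1.0669 m/s.
|V_P| = √(V_Px² + V_Py²) = 2.8909 m/s.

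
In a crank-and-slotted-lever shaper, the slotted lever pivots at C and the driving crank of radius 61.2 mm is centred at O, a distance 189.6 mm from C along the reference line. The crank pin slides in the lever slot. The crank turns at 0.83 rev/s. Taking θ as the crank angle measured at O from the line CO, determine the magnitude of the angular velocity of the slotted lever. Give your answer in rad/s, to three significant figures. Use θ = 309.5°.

1.07

ω = 5.215 rad/s (from 0.83 rev/s).
Crank pin A relative to C: A = (d + r cosθ, r sinθ); lever angle φ = atan2(r sinθ, d + r cosθ).
Differentiating tanφ: φ̇ = rω(d cosθ + r)/(d² + r² + 2dr cosθ).
d² + r² + 2dr cosθ = |CA|² = 0.0544551 m²;  d cosθ + r = +0.1818 m.
|ω_lever| = |0.0612·5.215·+0.1818| / 0.0544551 = 1.0655 rad/s.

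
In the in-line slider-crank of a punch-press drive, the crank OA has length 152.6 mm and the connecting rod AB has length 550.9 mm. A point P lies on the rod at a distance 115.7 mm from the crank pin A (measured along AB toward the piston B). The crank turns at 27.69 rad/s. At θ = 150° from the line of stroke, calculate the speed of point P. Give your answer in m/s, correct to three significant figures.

ω = 27.69 rad/s.  Crank-pin speed |V_A| = rω = 4.2255 m/s, perpendicular to OA.
Rod angle: sinφ = −(r/L) sinθ ⇒ φ = -7.961°; ω_rod = −rω cosθ/√(L²−r²sin²θ) = +6.7072 rad/s.
V_P = V_A + ω_rod × AP, with AP = 0.1157 m along the rod.
Components: V_Px = −rω sinθ − a·ω_rod·sinφ = -2.0053 m/s;  V_Py = rω cosθ + a·ω_rod·cosφ = -2.8908 m/s.
|V_P| = √(V_Px² + V_Py²) = 3.5182 m/s.

3.52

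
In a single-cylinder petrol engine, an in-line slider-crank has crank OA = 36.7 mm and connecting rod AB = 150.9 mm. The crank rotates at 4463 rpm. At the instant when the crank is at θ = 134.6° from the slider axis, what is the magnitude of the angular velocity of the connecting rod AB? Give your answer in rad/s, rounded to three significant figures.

81.0

ω = 467.4 rad/s (converted from 4463 rpm).
The rod makes angle φ with the slider axis where L sinφ = r sinθ; differentiating, L cosφ·φ̇ = r ω cosθ.
L cosφ = √(L² − r² sin²θ) = 0.14862 m.
|ω_rod| = r ω |cosθ| / √(L² − r² sin²θ) = 0.0367·467.4·0.70215/0.14862 = 81.036 rad/s.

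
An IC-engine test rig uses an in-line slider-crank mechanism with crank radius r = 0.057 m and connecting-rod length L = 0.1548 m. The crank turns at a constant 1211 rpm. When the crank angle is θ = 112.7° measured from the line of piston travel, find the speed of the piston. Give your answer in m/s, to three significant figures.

5.66

ω = 2π·1211/60 = 126.8 rad/s
For an in-line slider-crank, x = r cosθ + √(L² − r² sin²θ), so v = −rω sinθ·[1 + r cosθ/√(L² − r² sin²θ)].
With r = 0.057 m, L = 0.1548 m, θ = 112.7°: √(L² − r² sin²θ) = 0.14559 m.
v = −0.057·126.8·0.92254·[1 + 0.057·-0.38591/0.14559] = -5.6611 m/s.
|v| = 5.6611 m/s.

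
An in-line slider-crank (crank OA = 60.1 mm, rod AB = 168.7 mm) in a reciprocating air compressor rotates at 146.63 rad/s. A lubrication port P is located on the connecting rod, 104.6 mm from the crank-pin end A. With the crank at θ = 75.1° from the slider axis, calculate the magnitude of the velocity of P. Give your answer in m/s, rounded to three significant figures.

ω = 146.6 rad/s.  Crank-pin speed |V_A| = rω = 8.8125 m/s, perpendicular to OA.
Rod angle: sinφ = −(r/L) sinθ ⇒ φ = -20.138°; ω_rod = −rω cosθ/√(L²−r²sin²θ) = -14.307 rad/s.
V_P = V_A + ω_rod × AP, with AP = 0.1046 m along the rod.
Components: V_Px = −rω sinθ − a·ω_rod·sinφ = -9.0313 m/s;  V_Py = rω cosθ + a·ω_rod·cosφ = +0.86099 m/s.
|V_P| = √(V_Px² + V_Py²) = 9.0723 m/s.

9.07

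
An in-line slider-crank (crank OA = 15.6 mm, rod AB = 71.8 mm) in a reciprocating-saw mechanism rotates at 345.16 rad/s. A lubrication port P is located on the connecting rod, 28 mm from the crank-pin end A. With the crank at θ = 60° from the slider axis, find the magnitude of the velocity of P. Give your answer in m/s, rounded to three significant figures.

ω = 345.2 rad/s.  Crank-pin speed |V_A| = rω = 5.3845 m/s, perpendicular to OA.
Rod angle: sinφ = −(r/L) sinθ ⇒ φ = -10.846°; ω_rod = −rω cosθ/√(L²−r²sin²θ) = -38.178 rad/s.
V_P = V_A + ω_rod × AP, with AP = 0.028 m along the rod.
Components: V_Px = −rω sinθ − a·ω_rod·sinφ = -4.8643 m/s;  V_Py = rω cosθ + a·ω_rod·cosφ = +1.6423 m/s.
|V_P| = √(V_Px² + V_Py²) = 5.134 m/s.

5.13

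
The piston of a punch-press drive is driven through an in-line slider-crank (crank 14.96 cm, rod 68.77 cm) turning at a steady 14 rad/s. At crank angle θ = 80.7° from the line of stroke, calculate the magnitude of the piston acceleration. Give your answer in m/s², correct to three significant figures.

ω = 14 rad/s
x(θ) = r cosθ + √(L² − r² sin²θ); with ω constant, a = ω²·d²x/dθ².
d²x/dθ² = −r cosθ − r²(cos2θ)/√u − r⁴ sin²2θ/(4u^{3/2}),  u = L² − r² sin²θ = 0.451136 m².
Substituting r = 0.1496 m, L = 0.6877 m, θ = 80.7°: d²x/dθ² = +0.007362 m.
a = ω²·d²x/dθ² = (14)²·(+0.007362) = +1.443 m/s²;  |a| = 1.443 m/s².

1.44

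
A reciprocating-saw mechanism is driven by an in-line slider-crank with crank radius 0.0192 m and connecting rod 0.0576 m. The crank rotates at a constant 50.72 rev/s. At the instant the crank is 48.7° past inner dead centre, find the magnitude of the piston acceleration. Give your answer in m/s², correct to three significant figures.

ω = 2π·50.7 = 318.7 rad/s
x(θ) = r cosθ + √(L² − r² sin²θ); with ω constant, a = ω²·d²x/dθ².
d²x/dθ² = −r cosθ − r²(cos2θ)/√u − r⁴ sin²2θ/(4u^{3/2}),  u = L² − r² sin²θ = 0.0031097 m².
Substituting r = 0.0192 m, L = 0.0576 m, θ = 48.7°: d²x/dθ² = -0.012013 m.
a = ω²·d²x/dθ² = (318.7)²·(-0.012013) = -1220.1 m/s²;  |a| = 1220.1 m/s².

1220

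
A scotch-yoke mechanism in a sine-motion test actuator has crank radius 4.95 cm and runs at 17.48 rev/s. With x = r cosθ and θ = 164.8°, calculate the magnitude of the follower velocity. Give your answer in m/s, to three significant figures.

ω = 109.8 rad/s (from 17.48 rev/s).
x = r cosθ ⇒ ẋ = −rω sinθ.
|v| = rω|sinθ| = 0.0495·109.8·|sin 164.8°| = 1.4254 m/s.

1.43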